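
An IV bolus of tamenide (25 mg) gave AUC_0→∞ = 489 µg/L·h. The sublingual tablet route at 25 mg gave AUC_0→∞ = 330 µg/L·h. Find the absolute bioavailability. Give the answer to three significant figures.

F = (AUC_ev / D_ev) / (AUC_iv / D_iv)
  = (330/25) / (489/25)
  = 13.2 / 19.56 = 0.6748

F = 0.675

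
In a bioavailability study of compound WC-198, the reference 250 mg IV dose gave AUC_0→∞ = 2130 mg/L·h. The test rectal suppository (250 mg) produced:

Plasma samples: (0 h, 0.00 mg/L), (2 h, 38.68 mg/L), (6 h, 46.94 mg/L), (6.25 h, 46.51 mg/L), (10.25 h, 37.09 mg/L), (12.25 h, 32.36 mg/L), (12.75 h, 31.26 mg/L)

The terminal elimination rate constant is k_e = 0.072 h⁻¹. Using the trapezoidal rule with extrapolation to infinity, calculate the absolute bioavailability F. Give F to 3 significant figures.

F = 0.426

Trapezoidal AUC_0→12.75 (rectal suppository):
  [0→2]: (0.00+38.68)/2 × 2 = 38.68
  [2→6]: (38.68+46.94)/2 × 4 = 171.24
  [6→6.25]: (46.94+46.51)/2 × 0.25 = 11.68125
  [6.25→10.25]: (46.51+37.09)/2 × 4 = 167.2
  [10.25→12.25]: (37.09+32.36)/2 × 2 = 69.45
  [12.25→12.75]: (32.36+31.26)/2 × 0.5 = 15.905
  Sum = 474.15625 mg/L·h
Tail: C_last/k_e = 31.26/0.072 = 434.167
AUC_0→∞ (rectal suppository) = 474.15625 + 434.167 = 908.32325 mg/L·h
F = (AUC_ev/D_ev)/(AUC_iv/D_iv) = (908.32325/250)/(2130/250) = 3.633293/8.52 = 0.4264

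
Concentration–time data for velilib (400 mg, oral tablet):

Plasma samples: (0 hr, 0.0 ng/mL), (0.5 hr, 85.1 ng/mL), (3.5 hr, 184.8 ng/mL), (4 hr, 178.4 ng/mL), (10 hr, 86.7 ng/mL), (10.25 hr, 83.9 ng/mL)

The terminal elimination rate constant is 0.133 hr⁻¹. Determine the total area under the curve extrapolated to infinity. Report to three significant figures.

Trapezoidal AUC_0→10.25:
  [0→0.5]: (0.0+85.1)/2 × 0.5 = 21.275
  [0.5→3.5]: (85.1+184.8)/2 × 3 = 404.85
  [3.5→4]: (184.8+178.4)/2 × 0.5 = 90.8
  [4→10]: (178.4+86.7)/2 × 6 = 795.3
  [10→10.25]: (86.7+83.9)/2 × 0.25 = 21.325
  Sum = 1333.55 ng/mL·hr
Extrapolated tail: C_last / k_e = 83.9 / 0.133 = 630.827
AUC_0→∞ = 1333.55 + 630.827 = 1964.377 ng/mL·hr

AUC = 1960 ng/mL·hr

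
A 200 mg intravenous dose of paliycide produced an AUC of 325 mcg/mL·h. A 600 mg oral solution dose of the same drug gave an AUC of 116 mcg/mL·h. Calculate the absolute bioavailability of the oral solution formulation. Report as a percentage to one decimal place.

F = 11.9%

F = (AUC_ev / D_ev) / (AUC_iv / D_iv)
  = (116/600) / (325/200)
  = 0.193333 / 1.625 = 0.1190
  = 11.90%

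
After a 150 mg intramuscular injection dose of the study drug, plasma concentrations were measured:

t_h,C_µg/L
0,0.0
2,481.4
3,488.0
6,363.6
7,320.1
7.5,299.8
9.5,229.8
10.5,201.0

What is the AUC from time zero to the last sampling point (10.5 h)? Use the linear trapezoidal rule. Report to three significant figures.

AUC = 3490 µg/L·h

Trapezoidal AUC_0→10.5:
  [0→2]: (0.0+481.4)/2 × 2 = 481.4
  [2→3]: (481.4+488.0)/2 × 1 = 484.7
  [3→6]: (488.0+363.6)/2 × 3 = 1277.4
  [6→7]: (363.6+320.1)/2 × 1 = 341.85
  [7→7.5]: (320.1+299.8)/2 × 0.5 = 154.975
  [7.5→9.5]: (299.8+229.8)/2 × 2 = 529.6
  [9.5→10.5]: (229.8+201.0)/2 × 1 = 215.4
  Sum = 3485.325 µg/L·h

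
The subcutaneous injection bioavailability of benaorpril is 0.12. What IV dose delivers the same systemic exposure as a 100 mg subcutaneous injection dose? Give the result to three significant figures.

Systemic exposure from an extravascular dose = F × D_ev, so the equivalent IV dose is F × D_ev.
D_iv = F × D_ev = 0.12 × 100 = 12 mg

D_iv = 12.0 mg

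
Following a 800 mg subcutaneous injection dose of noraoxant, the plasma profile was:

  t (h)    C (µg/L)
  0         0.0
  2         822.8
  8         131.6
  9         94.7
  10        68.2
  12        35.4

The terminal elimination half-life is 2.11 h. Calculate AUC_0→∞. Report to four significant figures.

Trapezoidal AUC_0→12:
  [0→2]: (0.0+822.8)/2 × 2 = 822.8
  [2→8]: (822.8+131.6)/2 × 6 = 2863.2
  [8→9]: (131.6+94.7)/2 × 1 = 113.15
  [9→10]: (94.7+68.2)/2 × 1 = 81.45
  [10→12]: (68.2+35.4)/2 × 2 = 103.6
  Sum = 3984.2 µg/L·h
k_e = ln2 / t½ = 0.693147 / 2.11 = 0.3285 h^-1
Extrapolated tail: C_last / k_e = 35.4 / 0.3285 = 107.763
AUC_0→∞ = 3984.2 + 107.763 = 4091.963 µg/L·h

AUC = 4092 µg/L·h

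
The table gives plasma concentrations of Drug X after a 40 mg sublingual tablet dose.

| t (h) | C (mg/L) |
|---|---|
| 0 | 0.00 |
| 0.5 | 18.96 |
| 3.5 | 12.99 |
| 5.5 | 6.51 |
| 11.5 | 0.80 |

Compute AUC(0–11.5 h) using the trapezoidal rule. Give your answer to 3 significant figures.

AUC = 94.1 mg/L·h

Trapezoidal AUC_0→11.5:
  [0→0.5]: (0.00+18.96)/2 × 0.5 = 4.74
  [0.5→3.5]: (18.96+12.99)/2 × 3 = 47.925
  [3.5→5.5]: (12.99+6.51)/2 × 2 = 19.5
  [5.5→11.5]: (6.51+0.80)/2 × 6 = 21.93
  Sum = 94.095 mg/L·h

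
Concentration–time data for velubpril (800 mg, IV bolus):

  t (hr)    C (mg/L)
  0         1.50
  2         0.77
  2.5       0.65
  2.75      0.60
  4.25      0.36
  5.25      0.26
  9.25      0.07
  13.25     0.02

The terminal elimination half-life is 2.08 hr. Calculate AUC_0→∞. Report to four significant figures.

AUC = 4.711 mg/L·hr

Trapezoidal AUC_0→13.25:
  [0→2]: (1.50+0.77)/2 × 2 = 2.27
  [2→2.5]: (0.77+0.65)/2 × 0.5 = 0.355
  [2.5→2.75]: (0.65+0.60)/2 × 0.25 = 0.15625
  [2.75→4.25]: (0.60+0.36)/2 × 1.5 = 0.72
  [4.25→5.25]: (0.36+0.26)/2 × 1 = 0.31
  [5.25→9.25]: (0.26+0.07)/2 × 4 = 0.66
  [9.25→13.25]: (0.07+0.02)/2 × 4 = 0.18
  Sum = 4.65125 mg/L·hr
k_e = ln2 / t½ = 0.693147 / 2.08 = 0.3332 hr^-1
Extrapolated tail: C_last / k_e = 0.02 / 0.3332 = 0.060
AUC_0→∞ = 4.65125 + 0.060 = 4.71125 mg/L·hr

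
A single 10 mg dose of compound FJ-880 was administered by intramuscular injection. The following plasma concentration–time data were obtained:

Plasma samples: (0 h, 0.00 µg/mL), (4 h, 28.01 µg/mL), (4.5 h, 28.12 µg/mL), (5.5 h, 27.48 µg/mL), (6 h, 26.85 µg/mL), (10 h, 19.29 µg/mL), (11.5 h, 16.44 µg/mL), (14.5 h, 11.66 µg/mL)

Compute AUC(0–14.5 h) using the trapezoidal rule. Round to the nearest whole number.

Trapezoidal AUC_0→14.5:
  [0→4]: (0.00+28.01)/2 × 4 = 56.02
  [4→4.5]: (28.01+28.12)/2 × 0.5 = 14.0325
  [4.5→5.5]: (28.12+27.48)/2 × 1 = 27.8
  [5.5→6]: (27.48+26.85)/2 × 0.5 = 13.5825
  [6→10]: (26.85+19.29)/2 × 4 = 92.28
  [10→11.5]: (19.29+16.44)/2 × 1.5 = 26.7975
  [11.5→14.5]: (16.44+11.66)/2 × 3 = 42.15
  Sum = 272.6625 µg/mL·h

AUC = 273 µg/mL·h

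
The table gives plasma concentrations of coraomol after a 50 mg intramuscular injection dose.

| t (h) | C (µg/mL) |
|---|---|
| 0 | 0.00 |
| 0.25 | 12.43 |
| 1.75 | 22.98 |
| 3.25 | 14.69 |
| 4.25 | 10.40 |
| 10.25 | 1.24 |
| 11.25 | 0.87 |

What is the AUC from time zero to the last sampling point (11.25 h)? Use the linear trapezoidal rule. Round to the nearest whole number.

Trapezoidal AUC_0→11.25:
  [0→0.25]: (0.00+12.43)/2 × 0.25 = 1.55375
  [0.25→1.75]: (12.43+22.98)/2 × 1.5 = 26.5575
  [1.75→3.25]: (22.98+14.69)/2 × 1.5 = 28.2525
  [3.25→4.25]: (14.69+10.40)/2 × 1 = 12.545
  [4.25→10.25]: (10.40+1.24)/2 × 6 = 34.92
  [10.25→11.25]: (1.24+0.87)/2 × 1 = 1.055
  Sum = 104.88375 µg/mL·h

AUC = 105 µg/mL·h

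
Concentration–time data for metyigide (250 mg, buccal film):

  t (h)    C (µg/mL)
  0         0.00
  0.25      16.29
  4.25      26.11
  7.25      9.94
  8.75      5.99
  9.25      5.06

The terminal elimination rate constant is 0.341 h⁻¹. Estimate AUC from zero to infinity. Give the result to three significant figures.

Trapezoidal AUC_0→9.25:
  [0→0.25]: (0.00+16.29)/2 × 0.25 = 2.03625
  [0.25→4.25]: (16.29+26.11)/2 × 4 = 84.8
  [4.25→7.25]: (26.11+9.94)/2 × 3 = 54.075
  [7.25→8.75]: (9.94+5.99)/2 × 1.5 = 11.9475
  [8.75→9.25]: (5.99+5.06)/2 × 0.5 = 2.7625
  Sum = 155.62125 µg/mL·h
Extrapolated tail: C_last / k_e = 5.06 / 0.341 = 14.839
AUC_0→∞ = 155.62125 + 14.839 = 170.46025 µg/mL·h

AUC = 170 µg/mL·h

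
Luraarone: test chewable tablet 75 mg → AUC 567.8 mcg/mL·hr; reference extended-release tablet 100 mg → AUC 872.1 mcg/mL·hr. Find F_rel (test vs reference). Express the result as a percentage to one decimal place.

F_rel = 86.8%

F_rel = (AUC_test/D_test) / (AUC_ref/D_ref)
      = (567.8/75) / (872.1/100)
      = 7.57067 / 8.721 = 0.8681 = 86.81%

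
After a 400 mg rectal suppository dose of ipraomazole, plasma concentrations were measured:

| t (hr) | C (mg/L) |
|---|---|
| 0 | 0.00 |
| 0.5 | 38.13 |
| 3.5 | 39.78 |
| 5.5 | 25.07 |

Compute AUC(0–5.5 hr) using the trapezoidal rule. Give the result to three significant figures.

Trapezoidal AUC_0→5.5:
  [0→0.5]: (0.00+38.13)/2 × 0.5 = 9.5325
  [0.5→3.5]: (38.13+39.78)/2 × 3 = 116.865
  [3.5→5.5]: (39.78+25.07)/2 × 2 = 64.85
  Sum = 191.2475 mg/L·hr

AUC = 191 mg/L·hr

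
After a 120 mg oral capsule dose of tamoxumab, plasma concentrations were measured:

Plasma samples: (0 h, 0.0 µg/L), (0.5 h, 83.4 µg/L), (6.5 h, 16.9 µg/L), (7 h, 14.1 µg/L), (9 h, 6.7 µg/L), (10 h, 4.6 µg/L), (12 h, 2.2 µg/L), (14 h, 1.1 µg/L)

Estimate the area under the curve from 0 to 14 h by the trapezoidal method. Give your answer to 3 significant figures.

Trapezoidal AUC_0→14:
  [0→0.5]: (0.0+83.4)/2 × 0.5 = 20.85
  [0.5→6.5]: (83.4+16.9)/2 × 6 = 300.9
  [6.5→7]: (16.9+14.1)/2 × 0.5 = 7.75
  [7→9]: (14.1+6.7)/2 × 2 = 20.8
  [9→10]: (6.7+4.6)/2 × 1 = 5.65
  [10→12]: (4.6+2.2)/2 × 2 = 6.8
  [12→14]: (2.2+1.1)/2 × 2 = 3.3
  Sum = 366.05 µg/L·h

AUC = 366 µg/L·h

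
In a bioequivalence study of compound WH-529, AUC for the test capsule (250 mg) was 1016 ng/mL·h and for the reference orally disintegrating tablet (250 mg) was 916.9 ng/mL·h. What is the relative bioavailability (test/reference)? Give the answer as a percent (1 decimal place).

F_rel = 110.8%

F_rel = (AUC_test/D_test) / (AUC_ref/D_ref)
      = (1016/250) / (916.9/250)
      = 4.064 / 3.6676 = 1.1081 = 110.81%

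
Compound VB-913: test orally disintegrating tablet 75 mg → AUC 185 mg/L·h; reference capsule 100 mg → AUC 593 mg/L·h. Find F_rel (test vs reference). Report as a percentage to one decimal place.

F_rel = (AUC_test/D_test) / (AUC_ref/D_ref)
      = (185/75) / (593/100)
      = 2.46667 / 5.93 = 0.4160 = 41.60%

F_rel = 41.6%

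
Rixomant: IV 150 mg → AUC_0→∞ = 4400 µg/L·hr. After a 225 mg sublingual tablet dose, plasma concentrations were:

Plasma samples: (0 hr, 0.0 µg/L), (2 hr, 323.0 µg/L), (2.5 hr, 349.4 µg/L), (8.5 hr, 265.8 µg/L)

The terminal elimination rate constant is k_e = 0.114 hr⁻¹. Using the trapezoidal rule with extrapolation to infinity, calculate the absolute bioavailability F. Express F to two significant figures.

Trapezoidal AUC_0→8.5 (sublingual tablet):
  [0→2]: (0.0+323.0)/2 × 2 = 323.0
  [2→2.5]: (323.0+349.4)/2 × 0.5 = 168.1
  [2.5→8.5]: (349.4+265.8)/2 × 6 = 1845.6
  Sum = 2336.7 µg/L·hr
Tail: C_last/k_e = 265.8/0.114 = 2331.579
AUC_0→∞ (sublingual tablet) = 2336.7 + 2331.579 = 4668.279 µg/L·hr
F = (AUC_ev/D_ev)/(AUC_iv/D_iv) = (4668.279/225)/(4400/150) = 20.7479/29.3333 = 0.7073

F = 0.71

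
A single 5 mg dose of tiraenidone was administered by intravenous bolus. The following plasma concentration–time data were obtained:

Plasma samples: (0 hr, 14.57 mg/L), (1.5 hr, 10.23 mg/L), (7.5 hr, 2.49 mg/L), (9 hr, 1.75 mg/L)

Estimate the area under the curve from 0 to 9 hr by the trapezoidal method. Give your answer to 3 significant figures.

Trapezoidal AUC_0→9:
  [0→1.5]: (14.57+10.23)/2 × 1.5 = 18.6
  [1.5→7.5]: (10.23+2.49)/2 × 6 = 38.16
  [7.5→9]: (2.49+1.75)/2 × 1.5 = 3.18
  Sum = 59.94 mg/L·hr

AUC = 59.9 mg/L·hr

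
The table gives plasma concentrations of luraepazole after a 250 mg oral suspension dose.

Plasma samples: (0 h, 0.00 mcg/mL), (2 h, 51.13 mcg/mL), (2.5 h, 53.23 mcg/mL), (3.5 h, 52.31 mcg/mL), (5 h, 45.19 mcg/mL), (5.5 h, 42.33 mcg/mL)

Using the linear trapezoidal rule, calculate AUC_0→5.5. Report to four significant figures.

AUC = 225.0 mcg/mL·h

Trapezoidal AUC_0→5.5:
  [0→2]: (0.00+51.13)/2 × 2 = 51.13
  [2→2.5]: (51.13+53.23)/2 × 0.5 = 26.09
  [2.5→3.5]: (53.23+52.31)/2 × 1 = 52.77
  [3.5→5]: (52.31+45.19)/2 × 1.5 = 73.125
  [5→5.5]: (45.19+42.33)/2 × 0.5 = 21.88
  Sum = 224.995 mcg/mL·h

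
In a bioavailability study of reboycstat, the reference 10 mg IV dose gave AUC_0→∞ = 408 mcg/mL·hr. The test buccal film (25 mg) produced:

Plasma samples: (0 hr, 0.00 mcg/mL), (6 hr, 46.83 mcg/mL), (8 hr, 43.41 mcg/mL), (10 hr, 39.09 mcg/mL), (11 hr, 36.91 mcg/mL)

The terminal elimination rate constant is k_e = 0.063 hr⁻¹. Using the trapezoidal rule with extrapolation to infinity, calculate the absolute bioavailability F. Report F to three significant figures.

Trapezoidal AUC_0→11 (buccal film):
  [0→6]: (0.00+46.83)/2 × 6 = 140.49
  [6→8]: (46.83+43.41)/2 × 2 = 90.24
  [8→10]: (43.41+39.09)/2 × 2 = 82.5
  [10→11]: (39.09+36.91)/2 × 1 = 38.0
  Sum = 351.23 mcg/mL·hr
Tail: C_last/k_e = 36.91/0.063 = 585.873
AUC_0→∞ (buccal film) = 351.23 + 585.873 = 937.103 mcg/mL·hr
F = (AUC_ev/D_ev)/(AUC_iv/D_iv) = (937.103/25)/(408/10) = 37.48412/40.8 = 0.9187

F = 0.919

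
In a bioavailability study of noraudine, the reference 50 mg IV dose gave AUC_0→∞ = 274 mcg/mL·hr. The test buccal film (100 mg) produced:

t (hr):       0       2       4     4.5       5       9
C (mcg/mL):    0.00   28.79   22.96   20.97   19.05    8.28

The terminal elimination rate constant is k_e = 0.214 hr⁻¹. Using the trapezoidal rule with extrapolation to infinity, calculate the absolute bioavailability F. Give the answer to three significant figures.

F = 0.356

Trapezoidal AUC_0→9 (buccal film):
  [0→2]: (0.00+28.79)/2 × 2 = 28.79
  [2→4]: (28.79+22.96)/2 × 2 = 51.75
  [4→4.5]: (22.96+20.97)/2 × 0.5 = 10.9825
  [4.5→5]: (20.97+19.05)/2 × 0.5 = 10.005
  [5→9]: (19.05+8.28)/2 × 4 = 54.66
  Sum = 156.1875 mcg/mL·hr
Tail: C_last/k_e = 8.28/0.214 = 38.692
AUC_0→∞ (buccal film) = 156.1875 + 38.692 = 194.8795 mcg/mL·hr
F = (AUC_ev/D_ev)/(AUC_iv/D_iv) = (194.8795/100)/(274/50) = 1.948795/5.48 = 0.3556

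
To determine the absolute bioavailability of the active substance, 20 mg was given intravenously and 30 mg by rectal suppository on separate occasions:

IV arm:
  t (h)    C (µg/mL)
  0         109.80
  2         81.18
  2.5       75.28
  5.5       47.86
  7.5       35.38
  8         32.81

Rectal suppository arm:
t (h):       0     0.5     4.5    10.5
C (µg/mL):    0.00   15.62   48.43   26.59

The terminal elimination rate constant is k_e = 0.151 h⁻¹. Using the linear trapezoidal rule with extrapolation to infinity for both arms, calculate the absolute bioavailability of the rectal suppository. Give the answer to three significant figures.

F = 0.485

Trapezoidal AUC_0→8 (IV):
  [0→2]: (109.80+81.18)/2 × 2 = 190.98
  [2→2.5]: (81.18+75.28)/2 × 0.5 = 39.115
  [2.5→5.5]: (75.28+47.86)/2 × 3 = 184.71
  [5.5→7.5]: (47.86+35.38)/2 × 2 = 83.24
  [7.5→8]: (35.38+32.81)/2 × 0.5 = 17.0475
  Sum = 515.0925 µg/mL·h
IV tail: 32.81/0.151 = 217.285; AUC_iv,0→∞ = 515.0925 + 217.285 = 732.3775 µg/mL·h
Trapezoidal AUC_0→10.5 (rectal suppository):
  [0→0.5]: (0.00+15.62)/2 × 0.5 = 3.905
  [0.5→4.5]: (15.62+48.43)/2 × 4 = 128.1
  [4.5→10.5]: (48.43+26.59)/2 × 6 = 225.06
  Sum = 357.065 µg/mL·h
rectal suppository tail: 26.59/0.151 = 176.093; AUC_ev,0→∞ = 357.065 + 176.093 = 533.158 µg/mL·h
F = (AUC_ev/D_ev)/(AUC_iv/D_iv) = (533.158/30)/(732.3775/20) = 17.7719/36.618875 = 0.4853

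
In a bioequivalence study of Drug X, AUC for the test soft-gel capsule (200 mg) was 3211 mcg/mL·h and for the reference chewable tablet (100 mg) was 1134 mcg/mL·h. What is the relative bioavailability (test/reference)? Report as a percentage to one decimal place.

F_rel = (AUC_test/D_test) / (AUC_ref/D_ref)
      = (3211/200) / (1134/100)
      = 16.055 / 11.34 = 1.4158 = 141.58%

F_rel = 141.6%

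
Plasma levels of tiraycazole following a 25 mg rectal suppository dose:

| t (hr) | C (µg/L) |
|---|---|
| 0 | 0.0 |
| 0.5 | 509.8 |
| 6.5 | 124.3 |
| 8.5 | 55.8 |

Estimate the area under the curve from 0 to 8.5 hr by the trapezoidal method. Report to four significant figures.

AUC = 2210 µg/L·hr

Trapezoidal AUC_0→8.5:
  [0→0.5]: (0.0+509.8)/2 × 0.5 = 127.45
  [0.5→6.5]: (509.8+124.3)/2 × 6 = 1902.3
  [6.5→8.5]: (124.3+55.8)/2 × 2 = 180.1
  Sum = 2209.85 µg/L·hr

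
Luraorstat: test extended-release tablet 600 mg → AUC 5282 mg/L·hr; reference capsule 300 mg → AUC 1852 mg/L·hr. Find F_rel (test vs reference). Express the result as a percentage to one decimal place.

F_rel = 142.6%

F_rel = (AUC_test/D_test) / (AUC_ref/D_ref)
      = (5282/600) / (1852/300)
      = 8.80333 / 6.17333 = 1.4260 = 142.60%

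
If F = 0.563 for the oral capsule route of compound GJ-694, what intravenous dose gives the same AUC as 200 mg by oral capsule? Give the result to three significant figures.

D_iv = 113 mg

Systemic exposure from an extravascular dose = F × D_ev, so the equivalent IV dose is F × D_ev.
D_iv = F × D_ev = 0.563 × 200 = 112.6 mg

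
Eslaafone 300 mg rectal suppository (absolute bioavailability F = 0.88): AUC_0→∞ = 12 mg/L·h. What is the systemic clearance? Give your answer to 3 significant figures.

CL = F × Dose / AUC_0→∞
   = 0.88 × 300 / 12 = 22 L/h

CL = 22.0 L/h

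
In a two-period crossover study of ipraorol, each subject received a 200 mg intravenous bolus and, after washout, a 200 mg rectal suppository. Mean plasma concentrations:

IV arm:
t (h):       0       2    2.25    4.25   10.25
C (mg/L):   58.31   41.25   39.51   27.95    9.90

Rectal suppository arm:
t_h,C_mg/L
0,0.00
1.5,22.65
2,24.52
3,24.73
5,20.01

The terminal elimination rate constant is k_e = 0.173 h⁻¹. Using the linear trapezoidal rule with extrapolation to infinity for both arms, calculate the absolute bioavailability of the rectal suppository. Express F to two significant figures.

F = 0.61

Trapezoidal AUC_0→10.25 (IV):
  [0→2]: (58.31+41.25)/2 × 2 = 99.56
  [2→2.25]: (41.25+39.51)/2 × 0.25 = 10.095
  [2.25→4.25]: (39.51+27.95)/2 × 2 = 67.46
  [4.25→10.25]: (27.95+9.90)/2 × 6 = 113.55
  Sum = 290.665 mg/L·h
IV tail: 9.90/0.173 = 57.225; AUC_iv,0→∞ = 290.665 + 57.225 = 347.89 mg/L·h
Trapezoidal AUC_0→5 (rectal suppository):
  [0→1.5]: (0.00+22.65)/2 × 1.5 = 16.9875
  [1.5→2]: (22.65+24.52)/2 × 0.5 = 11.7925
  [2→3]: (24.52+24.73)/2 × 1 = 24.625
  [3→5]: (24.73+20.01)/2 × 2 = 44.74
  Sum = 98.145 mg/L·h
rectal suppository tail: 20.01/0.173 = 115.665; AUC_ev,0→∞ = 98.145 + 115.665 = 213.81 mg/L·h
F = (AUC_ev/D_ev)/(AUC_iv/D_iv) = (213.81/200)/(347.89/200) = 1.06905/1.73945 = 0.6146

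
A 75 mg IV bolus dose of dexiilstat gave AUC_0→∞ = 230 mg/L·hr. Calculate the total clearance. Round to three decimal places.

CL = Dose_iv / AUC_0→∞
   = 75 / 230 = 0.326087 L/hr

CL = 0.326 L/hr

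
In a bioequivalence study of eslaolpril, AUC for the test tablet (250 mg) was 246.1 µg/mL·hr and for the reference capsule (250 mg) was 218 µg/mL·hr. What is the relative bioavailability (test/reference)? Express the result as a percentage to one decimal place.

F_rel = (AUC_test/D_test) / (AUC_ref/D_ref)
      = (246.1/250) / (218/250)
      = 0.9844 / 0.872 = 1.1289 = 112.89%

F_rel = 112.9%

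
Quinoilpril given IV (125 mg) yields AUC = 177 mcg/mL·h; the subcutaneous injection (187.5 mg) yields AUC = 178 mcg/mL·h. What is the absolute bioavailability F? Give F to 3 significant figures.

F = 0.670

F = (AUC_ev / D_ev) / (AUC_iv / D_iv)
  = (178/187.5) / (177/125)
  = 0.949333 / 1.416 = 0.6704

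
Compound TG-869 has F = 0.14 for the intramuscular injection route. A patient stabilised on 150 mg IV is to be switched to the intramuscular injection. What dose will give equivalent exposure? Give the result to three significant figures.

For equal systemic exposure: F × D_ev = D_iv
D_ev = D_iv / F = 150 / 0.14 = 1071.43 mg

D_intramuscular = 1070 mg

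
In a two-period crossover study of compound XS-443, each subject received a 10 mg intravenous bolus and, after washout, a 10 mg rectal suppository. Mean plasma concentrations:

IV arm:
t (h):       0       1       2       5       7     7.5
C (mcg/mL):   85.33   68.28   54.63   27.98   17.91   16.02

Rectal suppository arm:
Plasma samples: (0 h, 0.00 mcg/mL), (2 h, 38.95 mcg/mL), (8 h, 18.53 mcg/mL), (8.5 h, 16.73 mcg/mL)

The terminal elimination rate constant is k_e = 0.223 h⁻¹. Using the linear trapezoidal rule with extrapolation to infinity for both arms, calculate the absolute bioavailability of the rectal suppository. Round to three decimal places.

Trapezoidal AUC_0→7.5 (IV):
  [0→1]: (85.33+68.28)/2 × 1 = 76.805
  [1→2]: (68.28+54.63)/2 × 1 = 61.455
  [2→5]: (54.63+27.98)/2 × 3 = 123.915
  [5→7]: (27.98+17.91)/2 × 2 = 45.89
  [7→7.5]: (17.91+16.02)/2 × 0.5 = 8.4825
  Sum = 316.5475 mcg/mL·h
IV tail: 16.02/0.223 = 71.839; AUC_iv,0→∞ = 316.5475 + 71.839 = 388.3865 mcg/mL·h
Trapezoidal AUC_0→8.5 (rectal suppository):
  [0→2]: (0.00+38.95)/2 × 2 = 38.95
  [2→8]: (38.95+18.53)/2 × 6 = 172.44
  [8→8.5]: (18.53+16.73)/2 × 0.5 = 8.815
  Sum = 220.205 mcg/mL·h
rectal suppository tail: 16.73/0.223 = 75.022; AUC_ev,0→∞ = 220.205 + 75.022 = 295.227 mcg/mL·h
F = (AUC_ev/D_ev)/(AUC_iv/D_iv) = (295.227/10)/(388.3865/10) = 29.5227/38.83865 = 0.7601

F = 0.760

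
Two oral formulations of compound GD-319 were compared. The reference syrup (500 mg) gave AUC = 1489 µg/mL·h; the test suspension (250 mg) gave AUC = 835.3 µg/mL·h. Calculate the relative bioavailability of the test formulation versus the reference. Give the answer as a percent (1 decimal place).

F_rel = (AUC_test/D_test) / (AUC_ref/D_ref)
      = (835.3/250) / (1489/500)
      = 3.3412 / 2.978 = 1.1220 = 112.20%

F_rel = 112.2%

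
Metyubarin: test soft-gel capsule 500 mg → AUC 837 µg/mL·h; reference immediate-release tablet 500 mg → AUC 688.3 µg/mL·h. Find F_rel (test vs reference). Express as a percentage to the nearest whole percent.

F_rel = 122%

F_rel = (AUC_test/D_test) / (AUC_ref/D_ref)
      = (837/500) / (688.3/500)
      = 1.674 / 1.3766 = 1.2160 = 121.60%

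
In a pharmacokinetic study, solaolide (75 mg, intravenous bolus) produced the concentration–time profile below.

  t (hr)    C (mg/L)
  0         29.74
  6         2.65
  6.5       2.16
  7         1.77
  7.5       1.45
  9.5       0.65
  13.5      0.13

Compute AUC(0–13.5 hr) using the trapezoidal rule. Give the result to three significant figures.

AUC = 104 mg/L·hr

Trapezoidal AUC_0→13.5:
  [0→6]: (29.74+2.65)/2 × 6 = 97.17
  [6→6.5]: (2.65+2.16)/2 × 0.5 = 1.2025
  [6.5→7]: (2.16+1.77)/2 × 0.5 = 0.9825
  [7→7.5]: (1.77+1.45)/2 × 0.5 = 0.805
  [7.5→9.5]: (1.45+0.65)/2 × 2 = 2.1
  [9.5→13.5]: (0.65+0.13)/2 × 4 = 1.56
  Sum = 103.82 mg/L·hr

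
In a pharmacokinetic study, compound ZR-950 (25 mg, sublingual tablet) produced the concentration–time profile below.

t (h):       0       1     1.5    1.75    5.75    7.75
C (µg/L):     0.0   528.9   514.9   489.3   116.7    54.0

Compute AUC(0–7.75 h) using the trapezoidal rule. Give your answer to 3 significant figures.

AUC = 2030 µg/L·h

Trapezoidal AUC_0→7.75:
  [0→1]: (0.0+528.9)/2 × 1 = 264.45
  [1→1.5]: (528.9+514.9)/2 × 0.5 = 260.95
  [1.5→1.75]: (514.9+489.3)/2 × 0.25 = 125.525
  [1.75→5.75]: (489.3+116.7)/2 × 4 = 1212.0
  [5.75→7.75]: (116.7+54.0)/2 × 2 = 170.7
  Sum = 2033.625 µg/L·h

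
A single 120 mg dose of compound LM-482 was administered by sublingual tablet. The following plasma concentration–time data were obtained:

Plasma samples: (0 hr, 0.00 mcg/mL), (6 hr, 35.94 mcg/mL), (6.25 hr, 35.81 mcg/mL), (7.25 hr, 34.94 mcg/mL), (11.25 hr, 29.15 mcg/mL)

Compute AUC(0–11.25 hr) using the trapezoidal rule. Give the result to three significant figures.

Trapezoidal AUC_0→11.25:
  [0→6]: (0.00+35.94)/2 × 6 = 107.82
  [6→6.25]: (35.94+35.81)/2 × 0.25 = 8.96875
  [6.25→7.25]: (35.81+34.94)/2 × 1 = 35.375
  [7.25→11.25]: (34.94+29.15)/2 × 4 = 128.18
  Sum = 280.34375 mcg/mL·hr

AUC = 280 mcg/mL·hr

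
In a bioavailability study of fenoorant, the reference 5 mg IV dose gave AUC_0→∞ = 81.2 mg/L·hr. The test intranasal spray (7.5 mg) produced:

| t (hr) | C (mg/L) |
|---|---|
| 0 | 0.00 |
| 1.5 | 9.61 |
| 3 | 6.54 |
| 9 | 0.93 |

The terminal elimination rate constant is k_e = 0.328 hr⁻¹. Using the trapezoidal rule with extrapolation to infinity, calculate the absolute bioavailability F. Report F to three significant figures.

F = 0.366

Trapezoidal AUC_0→9 (intranasal spray):
  [0→1.5]: (0.00+9.61)/2 × 1.5 = 7.2075
  [1.5→3]: (9.61+6.54)/2 × 1.5 = 12.1125
  [3→9]: (6.54+0.93)/2 × 6 = 22.41
  Sum = 41.73 mg/L·hr
Tail: C_last/k_e = 0.93/0.328 = 2.835
AUC_0→∞ (intranasal spray) = 41.73 + 2.835 = 44.565 mg/L·hr
F = (AUC_ev/D_ev)/(AUC_iv/D_iv) = (44.565/7.5)/(81.2/5) = 5.942/16.24 = 0.3659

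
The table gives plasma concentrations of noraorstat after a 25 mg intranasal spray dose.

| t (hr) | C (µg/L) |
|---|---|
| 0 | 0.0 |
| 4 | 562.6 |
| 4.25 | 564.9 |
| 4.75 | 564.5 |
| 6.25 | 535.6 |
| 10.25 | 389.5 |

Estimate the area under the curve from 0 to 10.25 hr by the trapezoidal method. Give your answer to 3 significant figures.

AUC = 4220 µg/L·hr

Trapezoidal AUC_0→10.25:
  [0→4]: (0.0+562.6)/2 × 4 = 1125.2
  [4→4.25]: (562.6+564.9)/2 × 0.25 = 140.9375
  [4.25→4.75]: (564.9+564.5)/2 × 0.5 = 282.35
  [4.75→6.25]: (564.5+535.6)/2 × 1.5 = 825.075
  [6.25→10.25]: (535.6+389.5)/2 × 4 = 1850.2
  Sum = 4223.7625 µg/L·hr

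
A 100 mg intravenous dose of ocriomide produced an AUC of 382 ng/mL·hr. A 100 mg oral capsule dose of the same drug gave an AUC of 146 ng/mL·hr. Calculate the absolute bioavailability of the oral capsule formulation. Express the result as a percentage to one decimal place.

F = 38.2%

F = (AUC_ev / D_ev) / (AUC_iv / D_iv)
  = (146/100) / (382/100)
  = 1.46 / 3.82 = 0.3822
  = 38.22%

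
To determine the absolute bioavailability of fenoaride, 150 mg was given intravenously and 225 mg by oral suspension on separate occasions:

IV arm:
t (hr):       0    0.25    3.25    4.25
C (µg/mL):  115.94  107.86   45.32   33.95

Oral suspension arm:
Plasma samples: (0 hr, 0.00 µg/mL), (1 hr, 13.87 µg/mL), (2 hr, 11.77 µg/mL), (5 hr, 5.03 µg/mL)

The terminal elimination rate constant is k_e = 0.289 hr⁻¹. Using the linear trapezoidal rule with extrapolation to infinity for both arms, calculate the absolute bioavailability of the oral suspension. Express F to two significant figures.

Trapezoidal AUC_0→4.25 (IV):
  [0→0.25]: (115.94+107.86)/2 × 0.25 = 27.975
  [0.25→3.25]: (107.86+45.32)/2 × 3 = 229.77
  [3.25→4.25]: (45.32+33.95)/2 × 1 = 39.635
  Sum = 297.38 µg/mL·hr
IV tail: 33.95/0.289 = 117.474; AUC_iv,0→∞ = 297.38 + 117.474 = 414.854 µg/mL·hr
Trapezoidal AUC_0→5 (oral suspension):
  [0→1]: (0.00+13.87)/2 × 1 = 6.935
  [1→2]: (13.87+11.77)/2 × 1 = 12.82
  [2→5]: (11.77+5.03)/2 × 3 = 25.2
  Sum = 44.955 µg/mL·hr
oral suspension tail: 5.03/0.289 = 17.405; AUC_ev,0→∞ = 44.955 + 17.405 = 62.36 µg/mL·hr
F = (AUC_ev/D_ev)/(AUC_iv/D_iv) = (62.36/225)/(414.854/150) = 0.277156/2.76569 = 0.1002

F = 0.10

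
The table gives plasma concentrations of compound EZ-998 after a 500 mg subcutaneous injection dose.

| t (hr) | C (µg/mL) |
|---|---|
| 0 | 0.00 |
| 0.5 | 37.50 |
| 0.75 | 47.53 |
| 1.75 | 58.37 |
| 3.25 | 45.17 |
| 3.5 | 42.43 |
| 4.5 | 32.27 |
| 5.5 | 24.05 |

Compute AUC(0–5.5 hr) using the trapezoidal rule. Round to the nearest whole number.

AUC = 227 µg/mL·hr

Trapezoidal AUC_0→5.5:
  [0→0.5]: (0.00+37.50)/2 × 0.5 = 9.375
  [0.5→0.75]: (37.50+47.53)/2 × 0.25 = 10.62875
  [0.75→1.75]: (47.53+58.37)/2 × 1 = 52.95
  [1.75→3.25]: (58.37+45.17)/2 × 1.5 = 77.655
  [3.25→3.5]: (45.17+42.43)/2 × 0.25 = 10.95
  [3.5→4.5]: (42.43+32.27)/2 × 1 = 37.35
  [4.5→5.5]: (32.27+24.05)/2 × 1 = 28.16
  Sum = 227.06875 µg/mL·hr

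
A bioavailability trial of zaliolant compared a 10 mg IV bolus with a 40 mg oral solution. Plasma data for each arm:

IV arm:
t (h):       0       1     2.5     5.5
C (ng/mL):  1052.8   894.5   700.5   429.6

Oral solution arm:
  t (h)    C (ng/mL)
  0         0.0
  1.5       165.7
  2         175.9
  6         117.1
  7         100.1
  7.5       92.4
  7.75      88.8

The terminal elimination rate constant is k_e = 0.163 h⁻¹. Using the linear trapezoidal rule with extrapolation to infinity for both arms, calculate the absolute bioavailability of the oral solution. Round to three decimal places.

F = 0.058

Trapezoidal AUC_0→5.5 (IV):
  [0→1]: (1052.8+894.5)/2 × 1 = 973.65
  [1→2.5]: (894.5+700.5)/2 × 1.5 = 1196.25
  [2.5→5.5]: (700.5+429.6)/2 × 3 = 1695.15
  Sum = 3865.05 ng/mL·h
IV tail: 429.6/0.163 = 2635.583; AUC_iv,0→∞ = 3865.05 + 2635.583 = 6500.633 ng/mL·h
Trapezoidal AUC_0→7.75 (oral solution):
  [0→1.5]: (0.0+165.7)/2 × 1.5 = 124.275
  [1.5→2]: (165.7+175.9)/2 × 0.5 = 85.4
  [2→6]: (175.9+117.1)/2 × 4 = 586.0
  [6→7]: (117.1+100.1)/2 × 1 = 108.6
  [7→7.5]: (100.1+92.4)/2 × 0.5 = 48.125
  [7.5→7.75]: (92.4+88.8)/2 × 0.25 = 22.65
  Sum = 975.05 ng/mL·h
oral solution tail: 88.8/0.163 = 544.785; AUC_ev,0→∞ = 975.05 + 544.785 = 1519.835 ng/mL·h
F = (AUC_ev/D_ev)/(AUC_iv/D_iv) = (1519.835/40)/(6500.633/10) = 37.995875/650.0633 = 0.0584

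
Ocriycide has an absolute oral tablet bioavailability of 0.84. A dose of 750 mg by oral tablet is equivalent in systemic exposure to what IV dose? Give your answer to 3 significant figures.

D_iv = 630 mg

Systemic exposure from an extravascular dose = F × D_ev, so the equivalent IV dose is F × D_ev.
D_iv = F × D_ev = 0.84 × 750 = 630 mg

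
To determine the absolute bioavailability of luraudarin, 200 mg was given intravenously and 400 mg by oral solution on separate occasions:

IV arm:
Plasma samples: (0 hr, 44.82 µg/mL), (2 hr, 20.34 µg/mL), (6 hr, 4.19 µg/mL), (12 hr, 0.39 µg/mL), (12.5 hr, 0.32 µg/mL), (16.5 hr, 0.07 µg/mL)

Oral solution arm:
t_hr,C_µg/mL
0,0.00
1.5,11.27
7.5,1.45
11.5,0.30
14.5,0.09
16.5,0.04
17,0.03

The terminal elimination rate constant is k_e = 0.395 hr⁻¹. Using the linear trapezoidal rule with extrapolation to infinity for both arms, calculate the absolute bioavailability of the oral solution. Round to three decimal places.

Trapezoidal AUC_0→16.5 (IV):
  [0→2]: (44.82+20.34)/2 × 2 = 65.16
  [2→6]: (20.34+4.19)/2 × 4 = 49.06
  [6→12]: (4.19+0.39)/2 × 6 = 13.74
  [12→12.5]: (0.39+0.32)/2 × 0.5 = 0.1775
  [12.5→16.5]: (0.32+0.07)/2 × 4 = 0.78
  Sum = 128.9175 µg/mL·hr
IV tail: 0.07/0.395 = 0.177; AUC_iv,0→∞ = 128.9175 + 0.177 = 129.0945 µg/mL·hr
Trapezoidal AUC_0→17 (oral solution):
  [0→1.5]: (0.00+11.27)/2 × 1.5 = 8.4525
  [1.5→7.5]: (11.27+1.45)/2 × 6 = 38.16
  [7.5→11.5]: (1.45+0.30)/2 × 4 = 3.5
  [11.5→14.5]: (0.30+0.09)/2 × 3 = 0.585
  [14.5→16.5]: (0.09+0.04)/2 × 2 = 0.13
  [16.5→17]: (0.04+0.03)/2 × 0.5 = 0.0175
  Sum = 50.845 µg/mL·hr
oral solution tail: 0.03/0.395 = 0.076; AUC_ev,0→∞ = 50.845 + 0.076 = 50.921 µg/mL·hr
F = (AUC_ev/D_ev)/(AUC_iv/D_iv) = (50.921/400)/(129.0945/200) = 0.1273025/0.6454725 = 0.1972

F = 0.197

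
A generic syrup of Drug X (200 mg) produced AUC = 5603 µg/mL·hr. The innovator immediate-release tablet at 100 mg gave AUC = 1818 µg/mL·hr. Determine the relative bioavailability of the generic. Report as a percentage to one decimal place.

F_rel = (AUC_test/D_test) / (AUC_ref/D_ref)
      = (5603/200) / (1818/100)
      = 28.015 / 18.18 = 1.5410 = 154.10%

F_rel = 154.1%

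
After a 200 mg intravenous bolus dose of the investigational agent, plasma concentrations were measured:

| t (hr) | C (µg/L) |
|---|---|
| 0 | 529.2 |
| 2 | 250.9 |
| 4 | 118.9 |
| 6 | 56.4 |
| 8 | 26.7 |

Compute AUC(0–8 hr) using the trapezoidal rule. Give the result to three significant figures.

AUC = 1410 µg/L·hr

Trapezoidal AUC_0→8:
  [0→2]: (529.2+250.9)/2 × 2 = 780.1
  [2→4]: (250.9+118.9)/2 × 2 = 369.8
  [4→6]: (118.9+56.4)/2 × 2 = 175.3
  [6→8]: (56.4+26.7)/2 × 2 = 83.1
  Sum = 1408.3 µg/L·hr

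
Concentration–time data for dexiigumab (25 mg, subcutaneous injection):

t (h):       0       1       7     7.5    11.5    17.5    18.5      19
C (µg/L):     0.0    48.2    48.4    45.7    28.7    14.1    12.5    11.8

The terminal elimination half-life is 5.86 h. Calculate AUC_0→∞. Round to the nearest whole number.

AUC = 734 µg/L·h

Trapezoidal AUC_0→19:
  [0→1]: (0.0+48.2)/2 × 1 = 24.1
  [1→7]: (48.2+48.4)/2 × 6 = 289.8
  [7→7.5]: (48.4+45.7)/2 × 0.5 = 23.525
  [7.5→11.5]: (45.7+28.7)/2 × 4 = 148.8
  [11.5→17.5]: (28.7+14.1)/2 × 6 = 128.4
  [17.5→18.5]: (14.1+12.5)/2 × 1 = 13.3
  [18.5→19]: (12.5+11.8)/2 × 0.5 = 6.075
  Sum = 634.0 µg/L·h
k_e = ln2 / t½ = 0.693147 / 5.86 = 0.1183 h^-1
Extrapolated tail: C_last / k_e = 11.8 / 0.1183 = 99.746
AUC_0→∞ = 634.0 + 99.746 = 733.746 µg/L·h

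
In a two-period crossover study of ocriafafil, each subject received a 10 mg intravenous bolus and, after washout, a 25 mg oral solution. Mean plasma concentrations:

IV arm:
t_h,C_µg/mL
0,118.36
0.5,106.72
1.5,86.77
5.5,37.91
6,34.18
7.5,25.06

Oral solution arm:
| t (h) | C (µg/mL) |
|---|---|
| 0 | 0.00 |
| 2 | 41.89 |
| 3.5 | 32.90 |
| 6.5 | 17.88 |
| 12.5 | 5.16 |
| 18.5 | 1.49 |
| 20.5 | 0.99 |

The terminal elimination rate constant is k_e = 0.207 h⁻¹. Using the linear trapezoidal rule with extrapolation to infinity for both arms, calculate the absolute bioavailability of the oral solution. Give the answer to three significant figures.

F = 0.185

Trapezoidal AUC_0→7.5 (IV):
  [0→0.5]: (118.36+106.72)/2 × 0.5 = 56.27
  [0.5→1.5]: (106.72+86.77)/2 × 1 = 96.745
  [1.5→5.5]: (86.77+37.91)/2 × 4 = 249.36
  [5.5→6]: (37.91+34.18)/2 × 0.5 = 18.0225
  [6→7.5]: (34.18+25.06)/2 × 1.5 = 44.43
  Sum = 464.8275 µg/mL·h
IV tail: 25.06/0.207 = 121.063; AUC_iv,0→∞ = 464.8275 + 121.063 = 585.8905 µg/mL·h
Trapezoidal AUC_0→20.5 (oral solution):
  [0→2]: (0.00+41.89)/2 × 2 = 41.89
  [2→3.5]: (41.89+32.90)/2 × 1.5 = 56.0925
  [3.5→6.5]: (32.90+17.88)/2 × 3 = 76.17
  [6.5→12.5]: (17.88+5.16)/2 × 6 = 69.12
  [12.5→18.5]: (5.16+1.49)/2 × 6 = 19.95
  [18.5→20.5]: (1.49+0.99)/2 × 2 = 2.48
  Sum = 265.7025 µg/mL·h
oral solution tail: 0.99/0.207 = 4.783; AUC_ev,0→∞ = 265.7025 + 4.783 = 270.4855 µg/mL·h
F = (AUC_ev/D_ev)/(AUC_iv/D_iv) = (270.4855/25)/(585.8905/10) = 10.81942/58.58905 = 0.1847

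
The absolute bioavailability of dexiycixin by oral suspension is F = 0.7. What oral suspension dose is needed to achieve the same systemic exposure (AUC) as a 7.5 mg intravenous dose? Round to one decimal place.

D_oral = 10.7 mg

For equal systemic exposure: F × D_ev = D_iv
D_ev = D_iv / F = 7.5 / 0.7 = 10.7143 mg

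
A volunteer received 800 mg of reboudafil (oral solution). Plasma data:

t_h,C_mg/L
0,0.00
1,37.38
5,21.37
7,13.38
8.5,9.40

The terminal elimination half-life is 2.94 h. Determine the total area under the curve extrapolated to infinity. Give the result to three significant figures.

Trapezoidal AUC_0→8.5:
  [0→1]: (0.00+37.38)/2 × 1 = 18.69
  [1→5]: (37.38+21.37)/2 × 4 = 117.5
  [5→7]: (21.37+13.38)/2 × 2 = 34.75
  [7→8.5]: (13.38+9.40)/2 × 1.5 = 17.085
  Sum = 188.025 mg/L·h
k_e = ln2 / t½ = 0.693147 / 2.94 = 0.2358 h^-1
Extrapolated tail: C_last / k_e = 9.40 / 0.2358 = 39.864
AUC_0→∞ = 188.025 + 39.864 = 227.889 mg/L·h

AUC = 228 mg/L·h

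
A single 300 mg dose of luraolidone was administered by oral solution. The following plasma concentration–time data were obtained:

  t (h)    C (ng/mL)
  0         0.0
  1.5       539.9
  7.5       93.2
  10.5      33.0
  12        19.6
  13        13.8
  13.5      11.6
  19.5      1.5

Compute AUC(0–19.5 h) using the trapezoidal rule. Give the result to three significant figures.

AUC = 2600 ng/mL·h

Trapezoidal AUC_0→19.5:
  [0→1.5]: (0.0+539.9)/2 × 1.5 = 404.925
  [1.5→7.5]: (539.9+93.2)/2 × 6 = 1899.3
  [7.5→10.5]: (93.2+33.0)/2 × 3 = 189.3
  [10.5→12]: (33.0+19.6)/2 × 1.5 = 39.45
  [12→13]: (19.6+13.8)/2 × 1 = 16.7
  [13→13.5]: (13.8+11.6)/2 × 0.5 = 6.35
  [13.5→19.5]: (11.6+1.5)/2 × 6 = 39.3
  Sum = 2595.325 ng/mL·h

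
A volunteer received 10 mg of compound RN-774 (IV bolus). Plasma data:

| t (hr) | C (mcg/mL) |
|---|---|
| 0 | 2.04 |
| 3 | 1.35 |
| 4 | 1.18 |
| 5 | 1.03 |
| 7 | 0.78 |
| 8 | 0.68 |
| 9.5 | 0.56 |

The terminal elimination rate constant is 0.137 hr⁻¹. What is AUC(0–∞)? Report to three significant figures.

Trapezoidal AUC_0→9.5:
  [0→3]: (2.04+1.35)/2 × 3 = 5.085
  [3→4]: (1.35+1.18)/2 × 1 = 1.265
  [4→5]: (1.18+1.03)/2 × 1 = 1.105
  [5→7]: (1.03+0.78)/2 × 2 = 1.81
  [7→8]: (0.78+0.68)/2 × 1 = 0.73
  [8→9.5]: (0.68+0.56)/2 × 1.5 = 0.93
  Sum = 10.925 mcg/mL·hr
Extrapolated tail: C_last / k_e = 0.56 / 0.137 = 4.088
AUC_0→∞ = 10.925 + 4.088 = 15.013 mcg/mL·hr

AUC = 15.0 mcg/mL·hr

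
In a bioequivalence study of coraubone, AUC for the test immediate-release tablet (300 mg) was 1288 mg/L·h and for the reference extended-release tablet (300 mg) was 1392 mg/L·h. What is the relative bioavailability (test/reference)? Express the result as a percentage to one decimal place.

F_rel = 92.5%

F_rel = (AUC_test/D_test) / (AUC_ref/D_ref)
      = (1288/300) / (1392/300)
      = 4.29333 / 4.64 = 0.9253 = 92.53%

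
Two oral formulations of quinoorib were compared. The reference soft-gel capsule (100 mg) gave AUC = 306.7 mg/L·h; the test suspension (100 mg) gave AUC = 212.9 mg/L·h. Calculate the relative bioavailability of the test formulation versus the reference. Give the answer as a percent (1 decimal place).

F_rel = (AUC_test/D_test) / (AUC_ref/D_ref)
      = (212.9/100) / (306.7/100)
      = 2.129 / 3.067 = 0.6942 = 69.42%

F_rel = 69.4%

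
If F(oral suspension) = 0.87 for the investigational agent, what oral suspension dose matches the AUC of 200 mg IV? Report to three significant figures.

For equal systemic exposure: F × D_ev = D_iv
D_ev = D_iv / F = 200 / 0.87 = 229.885 mg

D_oral = 230 mg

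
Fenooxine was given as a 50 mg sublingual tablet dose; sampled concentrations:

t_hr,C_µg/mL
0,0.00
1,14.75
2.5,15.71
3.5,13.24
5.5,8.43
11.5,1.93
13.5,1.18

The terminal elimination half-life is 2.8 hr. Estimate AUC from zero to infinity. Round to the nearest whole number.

Trapezoidal AUC_0→13.5:
  [0→1]: (0.00+14.75)/2 × 1 = 7.375
  [1→2.5]: (14.75+15.71)/2 × 1.5 = 22.845
  [2.5→3.5]: (15.71+13.24)/2 × 1 = 14.475
  [3.5→5.5]: (13.24+8.43)/2 × 2 = 21.67
  [5.5→11.5]: (8.43+1.93)/2 × 6 = 31.08
  [11.5→13.5]: (1.93+1.18)/2 × 2 = 3.11
  Sum = 100.555 µg/mL·hr
k_e = ln2 / t½ = 0.693147 / 2.8 = 0.2476 hr^-1
Extrapolated tail: C_last / k_e = 1.18 / 0.2476 = 4.766
AUC_0→∞ = 100.555 + 4.766 = 105.321 µg/mL·hr

AUC = 105 µg/mL·hr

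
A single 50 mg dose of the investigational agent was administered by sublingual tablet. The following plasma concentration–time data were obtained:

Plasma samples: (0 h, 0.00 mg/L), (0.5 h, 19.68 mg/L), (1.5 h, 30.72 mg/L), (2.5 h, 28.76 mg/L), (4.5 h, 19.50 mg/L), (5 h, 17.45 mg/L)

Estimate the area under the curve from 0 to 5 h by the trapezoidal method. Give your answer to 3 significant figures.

AUC = 117 mg/L·h

Trapezoidal AUC_0→5:
  [0→0.5]: (0.00+19.68)/2 × 0.5 = 4.92
  [0.5→1.5]: (19.68+30.72)/2 × 1 = 25.2
  [1.5→2.5]: (30.72+28.76)/2 × 1 = 29.74
  [2.5→4.5]: (28.76+19.50)/2 × 2 = 48.26
  [4.5→5]: (19.50+17.45)/2 × 0.5 = 9.2375
  Sum = 117.3575 mg/L·h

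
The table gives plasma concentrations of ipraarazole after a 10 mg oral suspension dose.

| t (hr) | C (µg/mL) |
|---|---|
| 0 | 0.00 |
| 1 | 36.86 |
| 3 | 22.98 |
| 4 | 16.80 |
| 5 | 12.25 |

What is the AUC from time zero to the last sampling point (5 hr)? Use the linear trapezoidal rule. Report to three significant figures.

AUC = 113 µg/mL·hr

Trapezoidal AUC_0→5:
  [0→1]: (0.00+36.86)/2 × 1 = 18.43
  [1→3]: (36.86+22.98)/2 × 2 = 59.84
  [3→4]: (22.98+16.80)/2 × 1 = 19.89
  [4→5]: (16.80+12.25)/2 × 1 = 14.525
  Sum = 112.685 µg/mL·hr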